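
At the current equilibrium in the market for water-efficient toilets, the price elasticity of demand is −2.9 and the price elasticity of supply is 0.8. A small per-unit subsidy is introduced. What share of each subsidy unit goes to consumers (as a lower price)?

For a small subsidy around the equilibrium, the benefit split depends on the relative slopes, which at a point are proportional to the elasticities.
Buyer share = εs/(εs + |εd|) = 0.8/(0.8 + 2.9) = 8/37; seller share = |εd|/(εs + |εd|) = 29/37.

Consumer share = 8/37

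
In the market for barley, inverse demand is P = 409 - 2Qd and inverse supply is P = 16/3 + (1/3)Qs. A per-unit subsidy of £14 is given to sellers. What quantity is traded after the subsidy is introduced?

Pre-subsidy: 409 - 2Q = 16/3 + (1/3)Q gives Q* = 173 and P* = 63.
With the subsidy, sellers receive Ps = Pb + 14 for each unit, where Pb is the price buyers pay.
On the curves, Pb = 409 - 2Q and Ps = 16/3 + (1/3)Q; the wedge Ps − Pb = 14 gives 16/3 + (1/3)Q − (409 - 2Q) = 14, so Q' = 179.
Then Pb = 409 − 2·179 = 51 and Ps = 16/3 + (1/3)·179 = 65.

Q' = 179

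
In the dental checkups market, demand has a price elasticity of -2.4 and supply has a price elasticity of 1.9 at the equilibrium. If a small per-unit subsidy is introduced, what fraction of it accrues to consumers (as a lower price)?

Consumer share = 19/43

For a small subsidy around the equilibrium, the benefit split depends on the relative slopes, which at a point are proportional to the elasticities.
Buyer share = εs/(εs + |εd|) = 1.9/(1.9 + 2.4) = 19/43; seller share = |εd|/(εs + |εd|) = 24/43.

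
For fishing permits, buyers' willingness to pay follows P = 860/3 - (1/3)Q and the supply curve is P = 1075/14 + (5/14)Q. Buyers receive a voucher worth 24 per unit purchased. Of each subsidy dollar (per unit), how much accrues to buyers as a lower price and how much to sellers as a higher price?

Pre-subsidy: 860/3 - (1/3)Q = 1075/14 + (5/14)Q gives Q* = 8815/29 and P* = 5375/29.
With the rebate, buyers effectively pay Pb = Ps − 24, where Ps is the price sellers receive.
On the curves, Pb = 860/3 - (1/3)Q and Ps = 1075/14 + (5/14)Q; the wedge Ps − Pb = 24 gives 1075/14 + (5/14)Q − (860/3 - (1/3)Q) = 24, so Q' = 9823/29.
Then Pb = 860/3 − (1/3)·(9823/29) = 5039/29 and Ps = 1075/14 + (5/14)·(9823/29) = 5735/29.
Buyers' price falls by P* − Pb = 5375/29 − 5039/29 = 336/29; sellers' price rises by Ps − P* = 5735/29 − 5375/29 = 360/29.

Buyers gain 336/29 per unit; sellers gain 360/29 per unit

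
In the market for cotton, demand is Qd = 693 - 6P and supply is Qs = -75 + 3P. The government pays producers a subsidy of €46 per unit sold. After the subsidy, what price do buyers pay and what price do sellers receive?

Buyers pay €70; sellers receive €116

Pre-subsidy: 693 - 6P = -75 + 3P gives P* = 256/3, Q* = 181.
With the subsidy, sellers receive Ps = Pb + 46 for each unit, where Pb is the price buyers pay.
Supply in terms of Pb becomes Qs = -75 + 3(Pb + 46) = 63 + 3Pb. Setting this equal to demand: 693 - 6Pb = 63 + 3Pb, so Pb = 70.
Sellers receive Ps = 70 + 46 = 116; Q' = 693 − 6·70 = 273.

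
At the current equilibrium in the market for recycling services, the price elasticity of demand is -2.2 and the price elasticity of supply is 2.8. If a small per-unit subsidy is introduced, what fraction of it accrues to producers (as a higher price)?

For a small subsidy around the equilibrium, the benefit split depends on the relative slopes, which at a point are proportional to the elasticities.
Buyer share = εs/(εs + |εd|) = 2.8/(2.8 + 2.2) = 0.56; seller share = |εd|/(εs + |εd|) = 0.44.
So producers capture 0.44 of the subsidy.

Producer share = 0.44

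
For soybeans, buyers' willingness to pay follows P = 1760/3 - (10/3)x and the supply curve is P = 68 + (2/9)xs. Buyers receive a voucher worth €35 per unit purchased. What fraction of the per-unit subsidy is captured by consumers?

Pre-subsidy: 1760/3 - (10/3)x = 68 + (2/9)x gives x* = 145.875 and P* = 1205/12.
With the rebate, buyers effectively pay Pb = Ps − 35, where Ps is the price sellers receive.
On the curves, Pb = 1760/3 - (10/3)x and Ps = 68 + (2/9)x; the wedge Ps − Pb = 35 gives 68 + (2/9)x − (1760/3 - (10/3)x) = 35, so x' = 155.71875.
Then Pb = 1760/3 − (10/3)·155.71875 = 3245/48 and Ps = 68 + (2/9)·155.71875 = 4925/48.
Buyers' price falls by P* − Pb = 1205/12 − 3245/48 = 32.8125; sellers' price rises by Ps − P* = 4925/48 − 1205/12 = 2.1875.
So consumers capture 32.8125/35 = 0.9375 of each unit of subsidy.

Consumer share = 0.9375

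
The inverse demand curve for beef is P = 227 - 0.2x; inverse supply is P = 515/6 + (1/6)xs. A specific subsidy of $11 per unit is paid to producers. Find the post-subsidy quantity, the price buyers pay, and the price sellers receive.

Pre-subsidy: 227 - 0.2x = 515/6 + (1/6)x gives x* = 385 and P* = 150.
With the subsidy, sellers receive Ps = Pb + 11 for each unit, where Pb is the price buyers pay.
On the curves, Pb = 227 - 0.2x and Ps = 515/6 + (1/6)x; the wedge Ps − Pb = 11 gives 515/6 + (1/6)x − (227 - 0.2x) = 11, so x' = 415.
Then Pb = 227 − 0.2·415 = 144 and Ps = 515/6 + (1/6)·415 = 155.

x' = 415; buyers pay $144; sellers receive $155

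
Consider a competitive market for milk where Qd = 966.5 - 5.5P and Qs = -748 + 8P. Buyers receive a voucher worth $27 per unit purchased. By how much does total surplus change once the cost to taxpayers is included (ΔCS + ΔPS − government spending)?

Pre-subsidy: 966.5 - 5.5P = -748 + 8P gives P* = 127, Q* = 268.
With the rebate, buyers effectively pay Pb = Ps − 27, where Ps is the price sellers receive.
Demand in terms of Ps becomes Qd = 966.5 − 5.5(Ps − 27) = 1115 - 5.5Ps. Setting this equal to supply: 1115 - 5.5Ps = -748 + 8Ps, so Ps = 138.
Buyers pay Pb = 138 − 27 = 111; Q' = -748 + 8·138 = 356.
ΔCS = ½(268 + 356)(127 − 111) = 4992; ΔPS = ½(268 + 356)(138 − 127) = 3432.
Government spending = 27 × 356 = 9612.
Net change = 4992 + 3432 − 9612 = -1188. The loss equals the DWL triangle ½·27·88.

Net change in total surplus = -$1188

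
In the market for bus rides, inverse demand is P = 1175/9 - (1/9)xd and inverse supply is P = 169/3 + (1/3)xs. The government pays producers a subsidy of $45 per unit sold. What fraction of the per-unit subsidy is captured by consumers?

Pre-subsidy: 1175/9 - (1/9)x = 169/3 + (1/3)x gives x* = 167 and P* = 112.
With the subsidy, sellers receive Ps = Pb + 45 for each unit, where Pb is the price buyers pay.
On the curves, Pb = 1175/9 - (1/9)x and Ps = 169/3 + (1/3)x; the wedge Ps − Pb = 45 gives 169/3 + (1/3)x − (1175/9 - (1/9)x) = 45, so x' = 268.25.
Then Pb = 1175/9 − (1/9)·268.25 = 100.75 and Ps = 169/3 + (1/3)·268.25 = 145.75.
Buyers' price falls by P* − Pb = 112 − 100.75 = 11.25; sellers' price rises by Ps − P* = 145.75 − 112 = 33.75.
So consumers capture 11.25/45 = 0.25 of each unit of subsidy.

Consumer share = 0.25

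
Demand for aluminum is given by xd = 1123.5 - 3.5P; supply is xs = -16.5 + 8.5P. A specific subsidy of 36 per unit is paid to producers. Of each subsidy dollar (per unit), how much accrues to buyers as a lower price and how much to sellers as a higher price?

Pre-subsidy: 1123.5 - 3.5P = -16.5 + 8.5P gives P* = 95, x* = 791.
With the subsidy, sellers receive Ps = Pb + 36 for each unit, where Pb is the price buyers pay.
Supply in terms of Pb becomes xs = -16.5 + 8.5(Pb + 36) = 289.5 + 8.5Pb. Setting this equal to demand: 1123.5 - 3.5Pb = 289.5 + 8.5Pb, so Pb = 69.5.
Sellers receive Ps = 69.5 + 36 = 105.5; x' = 1123.5 − 3.5·69.5 = 880.25.
Buyers' price falls by P* − Pb = 95 − 69.5 = 25.5; sellers' price rises by Ps − P* = 105.5 − 95 = 10.5.

Buyers gain 25.5 per unit; sellers gain 10.5 per unit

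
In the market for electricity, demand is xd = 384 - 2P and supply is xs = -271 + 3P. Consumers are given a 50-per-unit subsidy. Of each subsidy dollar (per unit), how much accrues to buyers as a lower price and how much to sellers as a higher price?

Pre-subsidy: 384 - 2P = -271 + 3P gives P* = 131, x* = 122.
With the rebate, buyers effectively pay Pb = Ps − 50, where Ps is the price sellers receive.
Demand in terms of Ps becomes xd = 384 − 2(Ps − 50) = 484 - 2Ps. Setting this equal to supply: 484 - 2Ps = -271 + 3Ps, so Ps = 151.
Buyers pay Pb = 151 − 50 = 101; x' = -271 + 3·151 = 182.
Buyers' price falls by P* − Pb = 131 − 101 = 30; sellers' price rises by Ps − P* = 151 − 131 = 20.

Buyers gain 30 per unit; sellers gain 20 per unit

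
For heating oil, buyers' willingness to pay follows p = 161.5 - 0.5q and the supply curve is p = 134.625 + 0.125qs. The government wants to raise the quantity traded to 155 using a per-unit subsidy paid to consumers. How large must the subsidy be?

Required subsidy s = 70 per unit

At q = 155, from the demand curve buyers pay pb = 161.5 − 0.5·155 = 84; from the supply curve sellers need ps = 134.625 + 0.125·155 = 154.
The subsidy must fill the gap: s = ps − pb = 154 − 84 = 70.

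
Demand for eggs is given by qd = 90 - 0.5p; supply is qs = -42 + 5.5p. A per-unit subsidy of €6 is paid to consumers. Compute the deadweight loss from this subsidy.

Deadweight loss = €8.25

Pre-subsidy: 90 - 0.5p = -42 + 5.5p gives p* = 22, q* = 79.
With the rebate, buyers effectively pay pb = ps − 6, where ps is the price sellers receive.
Demand in terms of ps becomes qd = 90 − 0.5(ps − 6) = 93 - 0.5ps. Setting this equal to supply: 93 - 0.5ps = -42 + 5.5ps, so ps = 22.5.
Buyers pay pb = 22.5 − 6 = 16.5; q' = -42 + 5.5·22.5 = 81.75.
The subsidy expands output by 81.75 − 79 = 2.75 past the efficient level; on those units the gap between marginal cost and willingness to pay runs from 0 up to 6.
DWL = ½ × 6 × 2.75 = 8.25.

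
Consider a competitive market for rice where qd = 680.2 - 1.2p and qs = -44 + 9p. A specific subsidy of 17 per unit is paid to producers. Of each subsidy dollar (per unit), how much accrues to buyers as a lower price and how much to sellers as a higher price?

Buyers gain 15 per unit; sellers gain 2 per unit

Pre-subsidy: 680.2 - 1.2p = -44 + 9p gives p* = 71, q* = 595.
With the subsidy, sellers receive ps = pb + 17 for each unit, where pb is the price buyers pay.
Supply in terms of pb becomes qs = -44 + 9(pb + 17) = 109 + 9pb. Setting this equal to demand: 680.2 - 1.2pb = 109 + 9pb, so pb = 56.
Sellers receive ps = 56 + 17 = 73; q' = 680.2 − 1.2·56 = 613.
Buyers' price falls by p* − pb = 71 − 56 = 15; sellers' price rises by ps − p* = 73 − 71 = 2.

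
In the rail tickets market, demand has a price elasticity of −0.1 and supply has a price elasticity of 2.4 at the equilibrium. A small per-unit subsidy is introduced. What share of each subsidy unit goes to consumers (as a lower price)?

For a small subsidy around the equilibrium, the benefit split depends on the relative slopes, which at a point are proportional to the elasticities.
Buyer share = εs/(εs + |εd|) = 2.4/(2.4 + 0.1) = 0.96; seller share = |εd|/(εs + |εd|) = 0.04.

Consumer share = 0.96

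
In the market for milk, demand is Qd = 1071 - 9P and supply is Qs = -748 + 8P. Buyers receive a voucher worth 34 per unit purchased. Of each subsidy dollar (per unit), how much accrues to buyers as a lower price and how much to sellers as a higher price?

Buyers gain 16 per unit; sellers gain 18 per unit

Pre-subsidy: 1071 - 9P = -748 + 8P gives P* = 107, Q* = 108.
With the rebate, buyers effectively pay Pb = Ps − 34, where Ps is the price sellers receive.
Demand in terms of Ps becomes Qd = 1071 − 9(Ps − 34) = 1377 - 9Ps. Setting this equal to supply: 1377 - 9Ps = -748 + 8Ps, so Ps = 125.
Buyers pay Pb = 125 − 34 = 91; Q' = -748 + 8·125 = 252.
Buyers' price falls by P* − Pb = 107 − 91 = 16; sellers' price rises by Ps − P* = 125 − 107 = 18.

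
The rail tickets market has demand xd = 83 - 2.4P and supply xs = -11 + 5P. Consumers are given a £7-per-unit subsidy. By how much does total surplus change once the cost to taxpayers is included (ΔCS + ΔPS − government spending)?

Net change in total surplus = -1470/37

Pre-subsidy: 83 - 2.4P = -11 + 5P gives P* = 470/37, x* = 1943/37.
With the rebate, buyers effectively pay Pb = Ps − 7, where Ps is the price sellers receive.
Demand in terms of Ps becomes xd = 83 − 2.4(Ps − 7) = 99.8 - 2.4Ps. Setting this equal to supply: 99.8 - 2.4Ps = -11 + 5Ps, so Ps = 554/37.
Buyers pay Pb = 554/37 − 7 = 295/37; x' = -11 + 5·(554/37) = 2363/37.
ΔCS = ½(1943/37 + 2363/37)(470/37 − 295/37) = 376775/1369; ΔPS = ½(1943/37 + 2363/37)(554/37 − 470/37) = 180852/1369.
Government spending = 7 × 2363/37 = 16541/37.
Net change = 376775/1369 + 180852/1369 − 16541/37 = -1470/37. The loss equals the DWL triangle ½·7·420/37.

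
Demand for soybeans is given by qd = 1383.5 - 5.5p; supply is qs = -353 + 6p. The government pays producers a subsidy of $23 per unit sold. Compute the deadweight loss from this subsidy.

Pre-subsidy: 1383.5 - 5.5p = -353 + 6p gives p* = 151, q* = 553.
With the subsidy, sellers receive ps = pb + 23 for each unit, where pb is the price buyers pay.
Supply in terms of pb becomes qs = -353 + 6(pb + 23) = -215 + 6pb. Setting this equal to demand: 1383.5 - 5.5pb = -215 + 6pb, so pb = 139.
Sellers receive ps = 139 + 23 = 162; q' = 1383.5 − 5.5·139 = 619.
The subsidy expands output by 619 − 553 = 66 past the efficient level; on those units the gap between marginal cost and willingness to pay runs from 0 up to 23.
DWL = ½ × 23 × 66 = 759.

Deadweight loss = $759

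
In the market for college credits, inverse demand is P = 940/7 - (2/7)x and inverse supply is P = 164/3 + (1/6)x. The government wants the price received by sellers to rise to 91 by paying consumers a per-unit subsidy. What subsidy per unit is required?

Required subsidy s = 19 per unit

At a seller price of 91, quantity supplied is -328 + 6·91 = 218.
Buyers absorb 218 only when they pay Pb = 940/7 − (2/7)·218 = 72.
s = Ps − Pb = 91 − 72 = 19.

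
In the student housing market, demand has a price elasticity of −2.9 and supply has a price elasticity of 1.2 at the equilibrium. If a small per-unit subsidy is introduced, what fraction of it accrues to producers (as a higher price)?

Producer share = 29/41

For a small subsidy around the equilibrium, the benefit split depends on the relative slopes, which at a point are proportional to the elasticities.
Buyer share = εs/(εs + |εd|) = 1.2/(1.2 + 2.9) = 12/41; seller share = |εd|/(εs + |εd|) = 29/41.
So producers capture 29/41 of the subsidy.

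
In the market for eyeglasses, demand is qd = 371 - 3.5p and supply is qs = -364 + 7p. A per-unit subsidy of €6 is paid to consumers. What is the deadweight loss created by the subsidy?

Deadweight loss = €42

Pre-subsidy: 371 - 3.5p = -364 + 7p gives p* = 70, q* = 126.
With the rebate, buyers effectively pay pb = ps − 6, where ps is the price sellers receive.
Demand in terms of ps becomes qd = 371 − 3.5(ps − 6) = 392 - 3.5ps. Setting this equal to supply: 392 - 3.5ps = -364 + 7ps, so ps = 72.
Buyers pay pb = 72 − 6 = 66; q' = -364 + 7·72 = 140.
The subsidy expands output by 140 − 126 = 14 past the efficient level; on those units the gap between marginal cost and willingness to pay runs from 0 up to 6.
DWL = ½ × 6 × 14 = 42.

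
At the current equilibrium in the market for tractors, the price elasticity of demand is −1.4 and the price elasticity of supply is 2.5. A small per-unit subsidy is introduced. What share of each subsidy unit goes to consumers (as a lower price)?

For a small subsidy around the equilibrium, the benefit split depends on the relative slopes, which at a point are proportional to the elasticities.
Buyer share = εs/(εs + |εd|) = 2.5/(2.5 + 1.4) = 25/39; seller share = |εd|/(εs + |εd|) = 14/39.

Consumer share = 25/39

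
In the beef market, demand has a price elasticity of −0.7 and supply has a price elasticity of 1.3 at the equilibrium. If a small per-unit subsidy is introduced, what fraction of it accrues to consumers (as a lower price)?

For a small subsidy around the equilibrium, the benefit split depends on the relative slopes, which at a point are proportional to the elasticities.
Buyer share = εs/(εs + |εd|) = 1.3/(1.3 + 0.7) = 0.65; seller share = |εd|/(εs + |εd|) = 0.35.

Consumer share = 0.65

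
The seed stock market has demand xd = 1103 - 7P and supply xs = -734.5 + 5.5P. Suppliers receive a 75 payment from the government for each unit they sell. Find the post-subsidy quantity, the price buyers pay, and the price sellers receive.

x' = 305; buyers pay 114; sellers receive 189

Pre-subsidy: 1103 - 7P = -734.5 + 5.5P gives P* = 147, x* = 74.
With the subsidy, sellers receive Ps = Pb + 75 for each unit, where Pb is the price buyers pay.
Supply in terms of Pb becomes xs = -734.5 + 5.5(Pb + 75) = -322 + 5.5Pb. Setting this equal to demand: 1103 - 7Pb = -322 + 5.5Pb, so Pb = 114.
Sellers receive Ps = 114 + 75 = 189; x' = 1103 − 7·114 = 305.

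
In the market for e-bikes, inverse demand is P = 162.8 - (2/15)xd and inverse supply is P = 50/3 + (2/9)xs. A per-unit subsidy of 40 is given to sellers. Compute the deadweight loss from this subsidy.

Pre-subsidy: 162.8 - (2/15)x = 50/3 + (2/9)x gives x* = 411 and P* = 108.
With the subsidy, sellers receive Ps = Pb + 40 for each unit, where Pb is the price buyers pay.
On the curves, Pb = 162.8 - (2/15)x and Ps = 50/3 + (2/9)x; the wedge Ps − Pb = 40 gives 50/3 + (2/9)x − (162.8 - (2/15)x) = 40, so x' = 523.5.
Then Pb = 162.8 − (2/15)·523.5 = 93 and Ps = 50/3 + (2/9)·523.5 = 133.
The subsidy expands output by 523.5 − 411 = 112.5 past the efficient level; on those units the gap between marginal cost and willingness to pay runs from 0 up to 40.
DWL = ½ × 40 × 112.5 = 2250.

Deadweight loss = 2250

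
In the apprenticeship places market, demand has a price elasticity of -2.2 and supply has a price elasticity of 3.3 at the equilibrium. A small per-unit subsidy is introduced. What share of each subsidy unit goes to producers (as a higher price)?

For a small subsidy around the equilibrium, the benefit split depends on the relative slopes, which at a point are proportional to the elasticities.
Buyer share = εs/(εs + |εd|) = 3.3/(3.3 + 2.2) = 0.6; seller share = |εd|/(εs + |εd|) = 0.4.
So producers capture 0.4 of the subsidy.

Producer share = 0.4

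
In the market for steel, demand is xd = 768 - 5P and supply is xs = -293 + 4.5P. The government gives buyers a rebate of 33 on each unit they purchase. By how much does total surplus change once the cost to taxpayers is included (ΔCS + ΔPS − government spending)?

Net change in total surplus = -49005/38

Pre-subsidy: 768 - 5P = -293 + 4.5P gives P* = 2122/19, x* = 3982/19.
With the rebate, buyers effectively pay Pb = Ps − 33, where Ps is the price sellers receive.
Demand in terms of Ps becomes xd = 768 − 5(Ps − 33) = 933 - 5Ps. Setting this equal to supply: 933 - 5Ps = -293 + 4.5Ps, so Ps = 2452/19.
Buyers pay Pb = 2452/19 − 33 = 1825/19; x' = -293 + 4.5·(2452/19) = 5467/19.
ΔCS = ½(3982/19 + 5467/19)(2122/19 − 1825/19) = 2806353/722; ΔPS = ½(3982/19 + 5467/19)(2452/19 − 2122/19) = 1559085/361.
Government spending = 33 × 5467/19 = 180411/19.
Net change = 2806353/722 + 1559085/361 − 180411/19 = -49005/38. The loss equals the DWL triangle ½·33·1485/19.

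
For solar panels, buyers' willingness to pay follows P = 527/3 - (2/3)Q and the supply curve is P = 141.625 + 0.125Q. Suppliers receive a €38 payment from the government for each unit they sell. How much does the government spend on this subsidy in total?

Pre-subsidy: 527/3 - (2/3)Q = 141.625 + 0.125Q gives Q* = 43 and P* = 147.
With the subsidy, sellers receive Ps = Pb + 38 for each unit, where Pb is the price buyers pay.
On the curves, Pb = 527/3 - (2/3)Q and Ps = 141.625 + 0.125Q; the wedge Ps − Pb = 38 gives 141.625 + 0.125Q − (527/3 - (2/3)Q) = 38, so Q' = 91.
Then Pb = 527/3 − (2/3)·91 = 115 and Ps = 141.625 + 0.125·91 = 153.
Government outlay = subsidy × quantity = 38 × 91 = 3458.

Government cost = €3458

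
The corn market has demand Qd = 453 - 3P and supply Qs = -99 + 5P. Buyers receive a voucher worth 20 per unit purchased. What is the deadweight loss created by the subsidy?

Pre-subsidy: 453 - 3P = -99 + 5P gives P* = 69, Q* = 246.
With the rebate, buyers effectively pay Pb = Ps − 20, where Ps is the price sellers receive.
Demand in terms of Ps becomes Qd = 453 − 3(Ps − 20) = 513 - 3Ps. Setting this equal to supply: 513 - 3Ps = -99 + 5Ps, so Ps = 76.5.
Buyers pay Pb = 76.5 − 20 = 56.5; Q' = -99 + 5·76.5 = 283.5.
The subsidy expands output by 283.5 − 246 = 37.5 past the efficient level; on those units the gap between marginal cost and willingness to pay runs from 0 up to 20.
DWL = ½ × 20 × 37.5 = 375.

Deadweight loss = 375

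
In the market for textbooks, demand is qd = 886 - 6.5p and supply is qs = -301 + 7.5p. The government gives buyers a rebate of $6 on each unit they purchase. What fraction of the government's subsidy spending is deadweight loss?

Pre-subsidy: 886 - 6.5p = -301 + 7.5p gives p* = 1187/14, q* = 9377/28.
With the rebate, buyers effectively pay pb = ps − 6, where ps is the price sellers receive.
Demand in terms of ps becomes qd = 886 − 6.5(ps − 6) = 925 - 6.5ps. Setting this equal to supply: 925 - 6.5ps = -301 + 7.5ps, so ps = 613/7.
Buyers pay pb = 613/7 − 6 = 571/7; q' = -301 + 7.5·(613/7) = 4981/14.
ΔCS = ½(9377/28 + 4981/14)(1187/14 − 571/7) = 870255/784; ΔPS = ½(9377/28 + 4981/14)(613/7 − 1187/14) = 754221/784.
Government spending = 6 × 4981/14 = 14943/7.
DWL = ½ × 6 × (4981/14 − 9377/28) = 1755/28; fraction = (1755/28) / (14943/7) = 585/19924.

DWL / government spending = 585/19924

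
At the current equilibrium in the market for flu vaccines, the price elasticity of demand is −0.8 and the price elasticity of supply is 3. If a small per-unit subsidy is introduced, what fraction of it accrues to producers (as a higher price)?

For a small subsidy around the equilibrium, the benefit split depends on the relative slopes, which at a point are proportional to the elasticities.
Buyer share = εs/(εs + |εd|) = 3/(3 + 0.8) = 15/19; seller share = |εd|/(εs + |εd|) = 4/19.
So producers capture 4/19 of the subsidy.

Producer share = 4/19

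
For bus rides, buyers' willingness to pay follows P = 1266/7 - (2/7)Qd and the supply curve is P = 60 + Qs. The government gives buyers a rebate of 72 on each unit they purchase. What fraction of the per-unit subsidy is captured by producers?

Producer share = 7/9

Pre-subsidy: 1266/7 - (2/7)Q = 60 + Q gives Q* = 94 and P* = 154.
With the rebate, buyers effectively pay Pb = Ps − 72, where Ps is the price sellers receive.
On the curves, Pb = 1266/7 - (2/7)Q and Ps = 60 + Q; the wedge Ps − Pb = 72 gives 60 + Q − (1266/7 - (2/7)Q) = 72, so Q' = 150.
Then Pb = 1266/7 − (2/7)·150 = 138 and Ps = 60 + 1·150 = 210.
Buyers' price falls by P* − Pb = 154 − 138 = 16; sellers' price rises by Ps − P* = 210 − 154 = 56.
So producers capture 56/72 = 7/9 of each unit of subsidy.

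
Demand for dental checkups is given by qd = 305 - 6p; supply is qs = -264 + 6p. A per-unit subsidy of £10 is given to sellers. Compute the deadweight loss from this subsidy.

Deadweight loss = £150

Pre-subsidy: 305 - 6p = -264 + 6p gives p* = 569/12, q* = 20.5.
With the subsidy, sellers receive ps = pb + 10 for each unit, where pb is the price buyers pay.
Supply in terms of pb becomes qs = -264 + 6(pb + 10) = -204 + 6pb. Setting this equal to demand: 305 - 6pb = -204 + 6pb, so pb = 509/12.
Sellers receive ps = 509/12 + 10 = 629/12; q' = 305 − 6·(509/12) = 50.5.
The subsidy expands output by 50.5 − 20.5 = 30 past the efficient level; on those units the gap between marginal cost and willingness to pay runs from 0 up to 10.
DWL = ½ × 10 × 30 = 150.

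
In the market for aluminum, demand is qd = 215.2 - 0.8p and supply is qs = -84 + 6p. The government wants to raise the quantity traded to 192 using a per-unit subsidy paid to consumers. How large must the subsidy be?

At q = 192, invert demand for the buyer price: pb = (215.2 − 192)/0.8 = 29; invert supply for the seller price: ps = (192 − (-84))/6 = 46.
The subsidy must fill the gap: s = ps − pb = 46 − 29 = 17.

Required subsidy s = 17 per unit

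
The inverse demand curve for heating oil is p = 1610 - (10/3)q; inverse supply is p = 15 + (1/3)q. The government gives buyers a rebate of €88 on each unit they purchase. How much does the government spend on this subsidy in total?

Government cost = €40392

Pre-subsidy: 1610 - (10/3)q = 15 + (1/3)q gives q* = 435 and p* = 160.
With the rebate, buyers effectively pay pb = ps − 88, where ps is the price sellers receive.
On the curves, pb = 1610 - (10/3)q and ps = 15 + (1/3)q; the wedge ps − pb = 88 gives 15 + (1/3)q − (1610 - (10/3)q) = 88, so q' = 459.
Then pb = 1610 − (10/3)·459 = 80 and ps = 15 + (1/3)·459 = 168.
Government outlay = subsidy × quantity = 88 × 459 = 40392.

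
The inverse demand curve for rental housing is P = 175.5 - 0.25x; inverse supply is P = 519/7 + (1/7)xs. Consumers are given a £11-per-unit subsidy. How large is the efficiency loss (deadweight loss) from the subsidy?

Deadweight loss = £154

Pre-subsidy: 175.5 - 0.25x = 519/7 + (1/7)x gives x* = 258 and P* = 111.
With the rebate, buyers effectively pay Pb = Ps − 11, where Ps is the price sellers receive.
On the curves, Pb = 175.5 - 0.25x and Ps = 519/7 + (1/7)x; the wedge Ps − Pb = 11 gives 519/7 + (1/7)x − (175.5 - 0.25x) = 11, so x' = 286.
Then Pb = 175.5 − 0.25·286 = 104 and Ps = 519/7 + (1/7)·286 = 115.
The subsidy expands output by 286 − 258 = 28 past the efficient level; on those units the gap between marginal cost and willingness to pay runs from 0 up to 11.
DWL = ½ × 11 × 28 = 154.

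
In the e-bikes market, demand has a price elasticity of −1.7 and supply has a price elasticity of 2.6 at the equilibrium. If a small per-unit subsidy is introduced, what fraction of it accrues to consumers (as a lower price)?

Consumer share = 26/43

For a small subsidy around the equilibrium, the benefit split depends on the relative slopes, which at a point are proportional to the elasticities.
Buyer share = εs/(εs + |εd|) = 2.6/(2.6 + 1.7) = 26/43; seller share = |εd|/(εs + |εd|) = 17/43.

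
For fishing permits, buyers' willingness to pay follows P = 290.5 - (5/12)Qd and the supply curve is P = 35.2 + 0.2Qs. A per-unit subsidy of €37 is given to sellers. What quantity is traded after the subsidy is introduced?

Q' = 474

Pre-subsidy: 290.5 - (5/12)Q = 35.2 + 0.2Q gives Q* = 414 and P* = 118.
With the subsidy, sellers receive Ps = Pb + 37 for each unit, where Pb is the price buyers pay.
On the curves, Pb = 290.5 - (5/12)Q and Ps = 35.2 + 0.2Q; the wedge Ps − Pb = 37 gives 35.2 + 0.2Q − (290.5 - (5/12)Q) = 37, so Q' = 474.
Then Pb = 290.5 − (5/12)·474 = 93 and Ps = 35.2 + 0.2·474 = 130.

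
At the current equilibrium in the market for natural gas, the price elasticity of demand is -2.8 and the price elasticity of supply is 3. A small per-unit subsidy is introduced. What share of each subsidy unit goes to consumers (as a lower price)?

Consumer share = 15/29

For a small subsidy around the equilibrium, the benefit split depends on the relative slopes, which at a point are proportional to the elasticities.
Buyer share = εs/(εs + |εd|) = 3/(3 + 2.8) = 15/29; seller share = |εd|/(εs + |εd|) = 14/29.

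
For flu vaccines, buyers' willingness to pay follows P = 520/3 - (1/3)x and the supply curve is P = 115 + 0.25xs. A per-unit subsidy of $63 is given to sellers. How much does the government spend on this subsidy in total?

Pre-subsidy: 520/3 - (1/3)x = 115 + 0.25x gives x* = 100 and P* = 140.
With the subsidy, sellers receive Ps = Pb + 63 for each unit, where Pb is the price buyers pay.
On the curves, Pb = 520/3 - (1/3)x and Ps = 115 + 0.25x; the wedge Ps − Pb = 63 gives 115 + 0.25x − (520/3 - (1/3)x) = 63, so x' = 208.
Then Pb = 520/3 − (1/3)·208 = 104 and Ps = 115 + 0.25·208 = 167.
Government outlay = subsidy × quantity = 63 × 208 = 13104.

Government cost = $13104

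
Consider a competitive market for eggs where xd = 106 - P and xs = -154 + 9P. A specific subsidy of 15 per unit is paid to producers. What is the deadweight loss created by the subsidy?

Deadweight loss = 101.25

Pre-subsidy: 106 - P = -154 + 9P gives P* = 26, x* = 80.
With the subsidy, sellers receive Ps = Pb + 15 for each unit, where Pb is the price buyers pay.
Supply in terms of Pb becomes xs = -154 + 9(Pb + 15) = -19 + 9Pb. Setting this equal to demand: 106 - Pb = -19 + 9Pb, so Pb = 12.5.
Sellers receive Ps = 12.5 + 15 = 27.5; x' = 106 − 1·12.5 = 93.5.
The subsidy expands output by 93.5 − 80 = 13.5 past the efficient level; on those units the gap between marginal cost and willingness to pay runs from 0 up to 15.
DWL = ½ × 15 × 13.5 = 101.25.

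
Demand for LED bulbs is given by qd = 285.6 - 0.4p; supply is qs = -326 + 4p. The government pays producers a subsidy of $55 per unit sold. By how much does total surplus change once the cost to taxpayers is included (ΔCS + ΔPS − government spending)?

Pre-subsidy: 285.6 - 0.4p = -326 + 4p gives p* = 139, q* = 230.
With the subsidy, sellers receive ps = pb + 55 for each unit, where pb is the price buyers pay.
Supply in terms of pb becomes qs = -326 + 4(pb + 55) = -106 + 4pb. Setting this equal to demand: 285.6 - 0.4pb = -106 + 4pb, so pb = 89.
Sellers receive ps = 89 + 55 = 144; q' = 285.6 − 0.4·89 = 250.
ΔCS = ½(230 + 250)(139 − 89) = 12000; ΔPS = ½(230 + 250)(144 − 139) = 1200.
Government spending = 55 × 250 = 13750.
Net change = 12000 + 1200 − 13750 = -550. The loss equals the DWL triangle ½·55·20.

Net change in total surplus = -$550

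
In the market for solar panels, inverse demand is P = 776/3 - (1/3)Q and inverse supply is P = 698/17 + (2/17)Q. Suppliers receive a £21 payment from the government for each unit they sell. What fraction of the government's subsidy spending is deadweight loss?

Pre-subsidy: 776/3 - (1/3)Q = 698/17 + (2/17)Q gives Q* = 11098/23 and P* = 2250/23.
With the subsidy, sellers receive Ps = Pb + 21 for each unit, where Pb is the price buyers pay.
On the curves, Pb = 776/3 - (1/3)Q and Ps = 698/17 + (2/17)Q; the wedge Ps − Pb = 21 gives 698/17 + (2/17)Q − (776/3 - (1/3)Q) = 21, so Q' = 12169/23.
Then Pb = 776/3 − (1/3)·(12169/23) = 1893/23 and Ps = 698/17 + (2/17)·(12169/23) = 2376/23.
ΔCS = ½(11098/23 + 12169/23)(2250/23 − 1893/23) = 8306319/1058; ΔPS = ½(11098/23 + 12169/23)(2376/23 − 2250/23) = 1465821/529.
Government spending = 21 × 12169/23 = 255549/23.
DWL = ½ × 21 × (12169/23 − 11098/23) = 22491/46; fraction = (22491/46) / (255549/23) = 1071/24338.

DWL / government spending = 1071/24338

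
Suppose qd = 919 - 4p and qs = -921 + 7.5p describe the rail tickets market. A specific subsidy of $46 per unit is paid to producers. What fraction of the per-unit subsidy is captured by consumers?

Pre-subsidy: 919 - 4p = -921 + 7.5p gives p* = 160, q* = 279.
With the subsidy, sellers receive ps = pb + 46 for each unit, where pb is the price buyers pay.
Supply in terms of pb becomes qs = -921 + 7.5(pb + 46) = -576 + 7.5pb. Setting this equal to demand: 919 - 4pb = -576 + 7.5pb, so pb = 130.
Sellers receive ps = 130 + 46 = 176; q' = 919 − 4·130 = 399.
Buyers' price falls by p* − pb = 160 − 130 = 30; sellers' price rises by ps − p* = 176 − 160 = 16.
So consumers capture 30/46 = 15/23 of each unit of subsidy.

Consumer share = 15/23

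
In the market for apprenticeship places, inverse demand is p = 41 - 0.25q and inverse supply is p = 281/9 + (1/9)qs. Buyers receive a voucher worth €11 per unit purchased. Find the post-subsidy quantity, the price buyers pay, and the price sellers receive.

q' = 748/13; buyers pay 346/13; sellers receive 489/13

Pre-subsidy: 41 - 0.25q = 281/9 + (1/9)q gives q* = 352/13 and p* = 445/13.
With the rebate, buyers effectively pay pb = ps − 11, where ps is the price sellers receive.
On the curves, pb = 41 - 0.25q and ps = 281/9 + (1/9)q; the wedge ps − pb = 11 gives 281/9 + (1/9)q − (41 - 0.25q) = 11, so q' = 748/13.
Then pb = 41 − 0.25·(748/13) = 346/13 and ps = 281/9 + (1/9)·(748/13) = 489/13.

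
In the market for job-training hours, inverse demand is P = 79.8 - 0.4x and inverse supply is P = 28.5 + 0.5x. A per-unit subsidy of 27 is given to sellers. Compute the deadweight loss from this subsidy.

Deadweight loss = 405

Pre-subsidy: 79.8 - 0.4x = 28.5 + 0.5x gives x* = 57 and P* = 57.
With the subsidy, sellers receive Ps = Pb + 27 for each unit, where Pb is the price buyers pay.
On the curves, Pb = 79.8 - 0.4x and Ps = 28.5 + 0.5x; the wedge Ps − Pb = 27 gives 28.5 + 0.5x − (79.8 - 0.4x) = 27, so x' = 87.
Then Pb = 79.8 − 0.4·87 = 45 and Ps = 28.5 + 0.5·87 = 72.
The subsidy expands output by 87 − 57 = 30 past the efficient level; on those units the gap between marginal cost and willingness to pay runs from 0 up to 27.
DWL = ½ × 27 × 30 = 405.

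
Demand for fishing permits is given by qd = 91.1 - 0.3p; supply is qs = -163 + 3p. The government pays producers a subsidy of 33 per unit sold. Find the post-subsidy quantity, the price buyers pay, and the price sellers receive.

q' = 77; buyers pay 47; sellers receive 80

Pre-subsidy: 91.1 - 0.3p = -163 + 3p gives p* = 77, q* = 68.
With the subsidy, sellers receive ps = pb + 33 for each unit, where pb is the price buyers pay.
Supply in terms of pb becomes qs = -163 + 3(pb + 33) = -64 + 3pb. Setting this equal to demand: 91.1 - 0.3pb = -64 + 3pb, so pb = 47.
Sellers receive ps = 47 + 33 = 80; q' = 91.1 − 0.3·47 = 77.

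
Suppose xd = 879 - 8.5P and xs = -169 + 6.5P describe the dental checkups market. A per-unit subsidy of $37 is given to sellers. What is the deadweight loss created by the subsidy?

Pre-subsidy: 879 - 8.5P = -169 + 6.5P gives P* = 1048/15, x* = 4277/15.
With the subsidy, sellers receive Ps = Pb + 37 for each unit, where Pb is the price buyers pay.
Supply in terms of Pb becomes xs = -169 + 6.5(Pb + 37) = 71.5 + 6.5Pb. Setting this equal to demand: 879 - 8.5Pb = 71.5 + 6.5Pb, so Pb = 323/6.
Sellers receive Ps = 323/6 + 37 = 545/6; x' = 879 − 8.5·(323/6) = 5057/12.
The subsidy expands output by 5057/12 − 4277/15 = 8177/60 past the efficient level; on those units the gap between marginal cost and willingness to pay runs from 0 up to 37.
DWL = ½ × 37 × 8177/60 = 302549/120.

Deadweight loss = 302549/120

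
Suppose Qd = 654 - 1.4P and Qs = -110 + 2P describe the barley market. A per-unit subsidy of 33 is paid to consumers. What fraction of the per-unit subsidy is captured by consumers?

Pre-subsidy: 654 - 1.4P = -110 + 2P gives P* = 3820/17, Q* = 5770/17.
With the rebate, buyers effectively pay Pb = Ps − 33, where Ps is the price sellers receive.
Demand in terms of Ps becomes Qd = 654 − 1.4(Ps − 33) = 700.2 - 1.4Ps. Setting this equal to supply: 700.2 - 1.4Ps = -110 + 2Ps, so Ps = 4051/17.
Buyers pay Pb = 4051/17 − 33 = 3490/17; Q' = -110 + 2·(4051/17) = 6232/17.
Buyers' price falls by P* − Pb = 3820/17 − 3490/17 = 330/17; sellers' price rises by Ps − P* = 4051/17 − 3820/17 = 231/17.
So consumers capture (330/17)/33 = 10/17 of each unit of subsidy.

Consumer share = 10/17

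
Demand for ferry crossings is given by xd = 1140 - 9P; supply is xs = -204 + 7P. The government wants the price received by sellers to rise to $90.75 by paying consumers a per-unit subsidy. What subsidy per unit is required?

At a seller price of 90.75, quantity supplied is -204 + 7·90.75 = 431.25.
Buyers absorb 431.25 only when they pay Pb with 1140 − 9·Pb = 431.25, i.e. Pb = 78.75.
s = Ps − Pb = 90.75 − 78.75 = 12.

Required subsidy s = $12 per unit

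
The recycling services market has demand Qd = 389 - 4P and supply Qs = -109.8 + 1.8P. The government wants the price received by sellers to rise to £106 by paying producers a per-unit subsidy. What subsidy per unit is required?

At a seller price of 106, quantity supplied is -109.8 + 1.8·106 = 81.
Buyers absorb 81 only when they pay Pb with 389 − 4·Pb = 81, i.e. Pb = 77.
s = Ps − Pb = 106 − 77 = 29.

Required subsidy s = £29 per unit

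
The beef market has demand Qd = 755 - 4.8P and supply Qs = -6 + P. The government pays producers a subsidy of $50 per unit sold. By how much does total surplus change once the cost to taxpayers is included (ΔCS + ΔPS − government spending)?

Pre-subsidy: 755 - 4.8P = -6 + P gives P* = 3805/29, Q* = 3631/29.
With the subsidy, sellers receive Ps = Pb + 50 for each unit, where Pb is the price buyers pay.
Supply in terms of Pb becomes Qs = -6 + 1(Pb + 50) = 44 + Pb. Setting this equal to demand: 755 - 4.8Pb = 44 + Pb, so Pb = 3555/29.
Sellers receive Ps = 3555/29 + 50 = 5005/29; Q' = 755 − 4.8·(3555/29) = 4831/29.
ΔCS = ½(3631/29 + 4831/29)(3805/29 − 3555/29) = 1057750/841; ΔPS = ½(3631/29 + 4831/29)(5005/29 − 3805/29) = 5077200/841.
Government spending = 50 × 4831/29 = 241550/29.
Net change = 1057750/841 + 5077200/841 − 241550/29 = -30000/29. The loss equals the DWL triangle ½·50·1200/29.

Net change in total surplus = -30000/29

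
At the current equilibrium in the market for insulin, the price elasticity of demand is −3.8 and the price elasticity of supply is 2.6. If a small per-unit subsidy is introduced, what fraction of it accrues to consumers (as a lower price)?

For a small subsidy around the equilibrium, the benefit split depends on the relative slopes, which at a point are proportional to the elasticities.
Buyer share = εs/(εs + |εd|) = 2.6/(2.6 + 3.8) = 0.40625; seller share = |εd|/(εs + |εd|) = 0.59375.

Consumer share = 0.40625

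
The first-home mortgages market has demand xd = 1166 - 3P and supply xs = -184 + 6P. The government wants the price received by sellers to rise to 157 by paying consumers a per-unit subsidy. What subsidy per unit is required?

Required subsidy s = 21 per unit

At a seller price of 157, quantity supplied is -184 + 6·157 = 758.
Buyers absorb 758 only when they pay Pb with 1166 − 3·Pb = 758, i.e. Pb = 136.
s = Ps − Pb = 157 − 136 = 21.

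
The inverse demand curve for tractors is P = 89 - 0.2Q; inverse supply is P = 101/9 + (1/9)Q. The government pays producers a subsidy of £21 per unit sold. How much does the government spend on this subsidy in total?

Government cost = £6667.5

Pre-subsidy: 89 - 0.2Q = 101/9 + (1/9)Q gives Q* = 250 and P* = 39.
With the subsidy, sellers receive Ps = Pb + 21 for each unit, where Pb is the price buyers pay.
On the curves, Pb = 89 - 0.2Q and Ps = 101/9 + (1/9)Q; the wedge Ps − Pb = 21 gives 101/9 + (1/9)Q − (89 - 0.2Q) = 21, so Q' = 317.5.
Then Pb = 89 − 0.2·317.5 = 25.5 and Ps = 101/9 + (1/9)·317.5 = 46.5.
Government outlay = subsidy × quantity = 21 × 317.5 = 6667.5.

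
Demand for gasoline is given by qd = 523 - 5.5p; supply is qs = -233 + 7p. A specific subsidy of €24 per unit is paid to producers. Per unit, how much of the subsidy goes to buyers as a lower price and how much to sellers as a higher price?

Buyers gain €13.44 per unit; sellers gain €10.56 per unit

Pre-subsidy: 523 - 5.5p = -233 + 7p gives p* = 60.48, q* = 190.36.
With the subsidy, sellers receive ps = pb + 24 for each unit, where pb is the price buyers pay.
Supply in terms of pb becomes qs = -233 + 7(pb + 24) = -65 + 7pb. Setting this equal to demand: 523 - 5.5pb = -65 + 7pb, so pb = 47.04.
Sellers receive ps = 47.04 + 24 = 71.04; q' = 523 − 5.5·47.04 = 264.28.
Buyers' price falls by p* − pb = 60.48 − 47.04 = 13.44; sellers' price rises by ps − p* = 71.04 − 60.48 = 10.56.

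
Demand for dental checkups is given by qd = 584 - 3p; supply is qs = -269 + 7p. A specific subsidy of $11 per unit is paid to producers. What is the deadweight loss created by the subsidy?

Pre-subsidy: 584 - 3p = -269 + 7p gives p* = 85.3, q* = 328.1.
With the subsidy, sellers receive ps = pb + 11 for each unit, where pb is the price buyers pay.
Supply in terms of pb becomes qs = -269 + 7(pb + 11) = -192 + 7pb. Setting this equal to demand: 584 - 3pb = -192 + 7pb, so pb = 77.6.
Sellers receive ps = 77.6 + 11 = 88.6; q' = 584 − 3·77.6 = 351.2.
The subsidy expands output by 351.2 − 328.1 = 23.1 past the efficient level; on those units the gap between marginal cost and willingness to pay runs from 0 up to 11.
DWL = ½ × 11 × 23.1 = 127.05.

Deadweight loss = $127.05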